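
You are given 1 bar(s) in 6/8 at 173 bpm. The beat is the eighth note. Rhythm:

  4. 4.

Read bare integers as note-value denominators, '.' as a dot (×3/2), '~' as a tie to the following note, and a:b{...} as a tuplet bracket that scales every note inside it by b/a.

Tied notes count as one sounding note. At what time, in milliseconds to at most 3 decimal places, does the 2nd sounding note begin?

1. 0.0ms @ 0 + 1040.462ms (3)
2. 1040.462ms @ 3 + 1040.462ms (3)

note 2 onset = 3b = 1040.462ms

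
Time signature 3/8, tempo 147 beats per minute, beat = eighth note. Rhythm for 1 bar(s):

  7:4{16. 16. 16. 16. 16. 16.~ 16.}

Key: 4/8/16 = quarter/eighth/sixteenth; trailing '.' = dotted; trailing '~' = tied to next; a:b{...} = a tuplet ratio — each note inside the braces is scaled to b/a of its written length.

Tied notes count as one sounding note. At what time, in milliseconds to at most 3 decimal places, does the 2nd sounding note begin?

note 2 onset = 3/7b = 174.927ms

1. 0.0ms @ 0 + 174.927ms (3/7)
2. 174.927ms @ 3/7 + 174.927ms (3/7)
3. 349.854ms @ 6/7 + 174.927ms (3/7)
4. 524.781ms @ 9/7 + 174.927ms (3/7)
5. 699.708ms @ 12/7 + 174.927ms (3/7)
6. 874.636ms @ 15/7 + 349.854ms (6/7)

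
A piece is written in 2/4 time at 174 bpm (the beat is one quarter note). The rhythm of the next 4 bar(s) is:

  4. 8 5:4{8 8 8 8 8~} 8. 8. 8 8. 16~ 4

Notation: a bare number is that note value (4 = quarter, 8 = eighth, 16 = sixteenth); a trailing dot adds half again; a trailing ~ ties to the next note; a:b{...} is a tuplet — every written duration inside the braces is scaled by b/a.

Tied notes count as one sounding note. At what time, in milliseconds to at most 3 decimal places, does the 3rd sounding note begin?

1. 0.0ms @ 0 + 517.241ms (3/2)
2. 517.241ms @ 3/2 + 172.414ms (1/2)
3. 689.655ms @ 2 + 137.931ms (2/5)
4. 827.586ms @ 12/5 + 137.931ms (2/5)
5. 965.517ms @ 14/5 + 137.931ms (2/5)
6. 1103.448ms @ 16/5 + 137.931ms (2/5)
7. 1241.379ms @ 18/5 + 396.552ms (23/20)
8. 1637.931ms @ 19/4 + 258.621ms (3/4)
9. 1896.552ms @ 11/2 + 172.414ms (1/2)
10. 2068.966ms @ 6 + 258.621ms (3/4)
11. 2327.586ms @ 27/4 + 431.034ms (5/4)

note 3 onset = 2b = 689.655ms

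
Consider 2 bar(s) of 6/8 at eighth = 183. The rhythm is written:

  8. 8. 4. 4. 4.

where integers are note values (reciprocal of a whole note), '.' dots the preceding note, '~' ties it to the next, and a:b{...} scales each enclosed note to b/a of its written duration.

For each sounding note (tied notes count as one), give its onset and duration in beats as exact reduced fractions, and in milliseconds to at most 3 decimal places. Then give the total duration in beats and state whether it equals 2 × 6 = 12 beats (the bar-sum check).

1) 0.0ms=0b +491.803ms=3/2b
2) 491.803ms=3/2b +491.803ms=3/2b
3) 983.607ms=3b +983.607ms=3b
4) 1967.213ms=6b +983.607ms=3b
5) 2950.82ms=9b +983.607ms=3b
Σ=12b of 12 (183bpm 6/8) — PASS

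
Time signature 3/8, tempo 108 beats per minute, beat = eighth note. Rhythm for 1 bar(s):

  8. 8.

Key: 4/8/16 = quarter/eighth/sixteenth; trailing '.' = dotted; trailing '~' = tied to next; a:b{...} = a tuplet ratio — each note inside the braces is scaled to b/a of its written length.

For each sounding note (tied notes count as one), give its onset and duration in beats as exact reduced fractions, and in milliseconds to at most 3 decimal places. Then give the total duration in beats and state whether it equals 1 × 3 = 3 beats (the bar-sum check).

1) 0.0ms=0b +833.333ms=3/2b
2) 833.333ms=3/2b +833.333ms=3/2b
Σ=3b of 3 (108bpm 3/8) — PASS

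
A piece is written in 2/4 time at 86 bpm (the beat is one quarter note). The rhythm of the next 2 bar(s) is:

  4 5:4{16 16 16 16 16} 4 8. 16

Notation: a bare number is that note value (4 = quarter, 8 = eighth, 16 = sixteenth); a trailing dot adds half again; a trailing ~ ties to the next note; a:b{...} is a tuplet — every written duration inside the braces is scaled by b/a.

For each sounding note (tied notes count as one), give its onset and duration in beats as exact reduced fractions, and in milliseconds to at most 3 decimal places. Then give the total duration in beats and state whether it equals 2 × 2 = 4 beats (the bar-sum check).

1) 0.0ms=0b +697.674ms=1b
2) 697.674ms=1b +139.535ms=1/5b
3) 837.209ms=6/5b +139.535ms=1/5b
4) 976.744ms=7/5b +139.535ms=1/5b
5) 1116.279ms=8/5b +139.535ms=1/5b
6) 1255.814ms=9/5b +139.535ms=1/5b
7) 1395.349ms=2b +697.674ms=1b
8) 2093.023ms=3b +523.256ms=3/4b
9) 2616.279ms=15/4b +174.419ms=1/4b
Σ=4b of 4 (86bpm 2/4) — PASS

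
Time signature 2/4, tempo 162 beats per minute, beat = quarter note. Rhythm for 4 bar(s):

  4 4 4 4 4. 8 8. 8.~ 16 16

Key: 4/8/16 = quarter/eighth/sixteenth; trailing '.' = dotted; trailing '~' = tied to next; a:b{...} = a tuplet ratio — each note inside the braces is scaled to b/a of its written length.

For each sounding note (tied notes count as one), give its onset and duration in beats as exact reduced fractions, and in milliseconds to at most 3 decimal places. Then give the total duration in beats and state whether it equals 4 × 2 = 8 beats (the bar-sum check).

1) 0.0ms=0b +370.37ms=1b
2) 370.37ms=1b +370.37ms=1b
3) 740.741ms=2b +370.37ms=1b
4) 1111.111ms=3b +370.37ms=1b
5) 1481.481ms=4b +555.556ms=3/2b
6) 2037.037ms=11/2b +185.185ms=1/2b
7) 2222.222ms=6b +277.778ms=3/4b
8) 2500.0ms=27/4b +370.37ms=1b
9) 2870.37ms=31/4b +92.593ms=1/4b
Σ=8b of 8 (162bpm 2/4) — PASS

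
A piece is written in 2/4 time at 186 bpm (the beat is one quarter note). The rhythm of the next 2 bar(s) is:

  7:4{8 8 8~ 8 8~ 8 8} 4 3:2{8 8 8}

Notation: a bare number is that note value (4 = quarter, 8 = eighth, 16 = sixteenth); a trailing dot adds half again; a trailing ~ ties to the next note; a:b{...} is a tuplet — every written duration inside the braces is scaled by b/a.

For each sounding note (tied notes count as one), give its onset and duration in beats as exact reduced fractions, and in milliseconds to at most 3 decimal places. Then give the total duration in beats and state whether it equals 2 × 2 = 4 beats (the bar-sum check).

1) 0.0ms=0b +92.166ms=2/7b
2) 92.166ms=2/7b +92.166ms=2/7b
3) 184.332ms=4/7b +184.332ms=4/7b
4) 368.664ms=8/7b +184.332ms=4/7b
5) 552.995ms=12/7b +92.166ms=2/7b
6) 645.161ms=2b +322.581ms=1b
7) 967.742ms=3b +107.527ms=1/3b
8) 1075.269ms=10/3b +107.527ms=1/3b
9) 1182.796ms=11/3b +107.527ms=1/3b
Σ=4b of 4 (186bpm 2/4) — PASS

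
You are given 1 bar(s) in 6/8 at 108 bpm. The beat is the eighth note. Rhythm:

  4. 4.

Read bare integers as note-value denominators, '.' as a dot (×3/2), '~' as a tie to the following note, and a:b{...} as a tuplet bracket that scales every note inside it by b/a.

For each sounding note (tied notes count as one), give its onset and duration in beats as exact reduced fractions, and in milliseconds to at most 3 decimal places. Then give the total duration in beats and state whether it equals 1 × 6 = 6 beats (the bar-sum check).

1) 0.0ms=0b +1666.667ms=3b
2) 1666.667ms=3b +1666.667ms=3b
Σ=6b of 6 (108bpm 6/8) — PASS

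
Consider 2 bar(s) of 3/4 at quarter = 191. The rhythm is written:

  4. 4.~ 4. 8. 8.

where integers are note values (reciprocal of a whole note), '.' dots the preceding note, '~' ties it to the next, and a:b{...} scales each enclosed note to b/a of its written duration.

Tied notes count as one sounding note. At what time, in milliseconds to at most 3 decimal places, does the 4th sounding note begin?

1. 0.0ms @ 0 + 471.204ms (3/2)
2. 471.204ms @ 3/2 + 942.408ms (3)
3. 1413.613ms @ 9/2 + 235.602ms (3/4)
4. 1649.215ms @ 21/4 + 235.602ms (3/4)

note 4 onset = 21/4b = 1649.215ms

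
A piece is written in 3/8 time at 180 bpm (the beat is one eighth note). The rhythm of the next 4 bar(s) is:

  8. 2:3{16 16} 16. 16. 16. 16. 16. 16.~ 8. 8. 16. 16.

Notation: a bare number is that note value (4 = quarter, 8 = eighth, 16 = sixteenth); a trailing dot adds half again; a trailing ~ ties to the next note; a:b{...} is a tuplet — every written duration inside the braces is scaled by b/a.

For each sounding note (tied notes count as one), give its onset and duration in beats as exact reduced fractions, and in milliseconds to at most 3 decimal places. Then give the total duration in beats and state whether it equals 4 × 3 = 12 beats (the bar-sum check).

1) 0.0ms=0b +500.0ms=3/2b
2) 500.0ms=3/2b +250.0ms=3/4b
3) 750.0ms=9/4b +250.0ms=3/4b
4) 1000.0ms=3b +250.0ms=3/4b
5) 1250.0ms=15/4b +250.0ms=3/4b
6) 1500.0ms=9/2b +250.0ms=3/4b
7) 1750.0ms=21/4b +250.0ms=3/4b
8) 2000.0ms=6b +250.0ms=3/4b
9) 2250.0ms=27/4b +750.0ms=9/4b
10) 3000.0ms=9b +500.0ms=3/2b
11) 3500.0ms=21/2b +250.0ms=3/4b
12) 3750.0ms=45/4b +250.0ms=3/4b
Σ=12b of 12 (180bpm 3/8) — PASS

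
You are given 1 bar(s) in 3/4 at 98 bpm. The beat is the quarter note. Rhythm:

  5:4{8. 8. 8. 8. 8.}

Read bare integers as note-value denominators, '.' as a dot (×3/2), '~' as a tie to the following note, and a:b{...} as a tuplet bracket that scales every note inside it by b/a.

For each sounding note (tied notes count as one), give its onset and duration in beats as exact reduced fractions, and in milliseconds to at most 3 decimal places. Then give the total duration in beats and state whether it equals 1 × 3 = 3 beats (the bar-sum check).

1) 0.0ms=0b +367.347ms=3/5b
2) 367.347ms=3/5b +367.347ms=3/5b
3) 734.694ms=6/5b +367.347ms=3/5b
4) 1102.041ms=9/5b +367.347ms=3/5b
5) 1469.388ms=12/5b +367.347ms=3/5b
Σ=3b of 3 (98bpm 3/4) — PASS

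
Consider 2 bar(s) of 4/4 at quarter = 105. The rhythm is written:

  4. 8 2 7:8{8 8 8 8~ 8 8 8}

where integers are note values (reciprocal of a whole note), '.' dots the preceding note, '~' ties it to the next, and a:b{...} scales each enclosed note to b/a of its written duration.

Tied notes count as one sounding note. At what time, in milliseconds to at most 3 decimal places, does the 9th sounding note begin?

1. 0.0ms @ 0 + 857.143ms (3/2)
2. 857.143ms @ 3/2 + 285.714ms (1/2)
3. 1142.857ms @ 2 + 1142.857ms (2)
4. 2285.714ms @ 4 + 326.531ms (4/7)
5. 2612.245ms @ 32/7 + 326.531ms (4/7)
6. 2938.776ms @ 36/7 + 326.531ms (4/7)
7. 3265.306ms @ 40/7 + 653.061ms (8/7)
8. 3918.367ms @ 48/7 + 326.531ms (4/7)
9. 4244.898ms @ 52/7 + 326.531ms (4/7)

note 9 onset = 52/7b = 4244.898ms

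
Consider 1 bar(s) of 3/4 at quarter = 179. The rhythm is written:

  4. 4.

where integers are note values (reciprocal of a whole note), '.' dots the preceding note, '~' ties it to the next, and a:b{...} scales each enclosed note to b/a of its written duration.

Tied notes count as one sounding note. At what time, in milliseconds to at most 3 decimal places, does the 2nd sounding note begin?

note 2 onset = 3/2b = 502.793ms

1. 0.0ms @ 0 + 502.793ms (3/2)
2. 502.793ms @ 3/2 + 502.793ms (3/2)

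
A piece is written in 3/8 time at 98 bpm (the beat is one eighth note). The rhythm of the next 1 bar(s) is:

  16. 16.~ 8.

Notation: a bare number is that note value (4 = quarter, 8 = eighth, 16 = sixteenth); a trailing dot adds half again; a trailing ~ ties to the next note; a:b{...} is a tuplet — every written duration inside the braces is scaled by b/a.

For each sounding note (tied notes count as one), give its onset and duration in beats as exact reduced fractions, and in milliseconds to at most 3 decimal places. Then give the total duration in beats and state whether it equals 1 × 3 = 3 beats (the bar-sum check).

1) 0.0ms=0b +459.184ms=3/4b
2) 459.184ms=3/4b +1377.551ms=9/4b
Σ=3b of 3 (98bpm 3/8) — PASS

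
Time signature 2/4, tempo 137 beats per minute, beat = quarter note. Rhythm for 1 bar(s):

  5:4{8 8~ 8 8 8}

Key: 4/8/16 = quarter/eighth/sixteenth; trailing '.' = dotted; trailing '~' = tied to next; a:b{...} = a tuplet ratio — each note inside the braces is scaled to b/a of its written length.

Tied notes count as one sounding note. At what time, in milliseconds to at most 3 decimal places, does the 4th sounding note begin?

note 4 onset = 8/5b = 700.73ms

1. 0.0ms @ 0 + 175.182ms (2/5)
2. 175.182ms @ 2/5 + 350.365ms (4/5)
3. 525.547ms @ 6/5 + 175.182ms (2/5)
4. 700.73ms @ 8/5 + 175.182ms (2/5)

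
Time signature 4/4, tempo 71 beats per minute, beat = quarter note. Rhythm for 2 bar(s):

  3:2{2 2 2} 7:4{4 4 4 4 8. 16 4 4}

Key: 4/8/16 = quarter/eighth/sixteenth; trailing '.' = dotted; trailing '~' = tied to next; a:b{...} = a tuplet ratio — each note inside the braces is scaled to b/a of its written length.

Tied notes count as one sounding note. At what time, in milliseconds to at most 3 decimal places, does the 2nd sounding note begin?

1. 0.0ms @ 0 + 1126.761ms (4/3)
2. 1126.761ms @ 4/3 + 1126.761ms (4/3)
3. 2253.521ms @ 8/3 + 1126.761ms (4/3)
4. 3380.282ms @ 4 + 482.897ms (4/7)
5. 3863.179ms @ 32/7 + 482.897ms (4/7)
6. 4346.076ms @ 36/7 + 482.897ms (4/7)
7. 4828.974ms @ 40/7 + 482.897ms (4/7)
8. 5311.871ms @ 44/7 + 362.173ms (3/7)
9. 5674.044ms @ 47/7 + 120.724ms (1/7)
10. 5794.769ms @ 48/7 + 482.897ms (4/7)
11. 6277.666ms @ 52/7 + 482.897ms (4/7)

note 2 onset = 4/3b = 1126.761ms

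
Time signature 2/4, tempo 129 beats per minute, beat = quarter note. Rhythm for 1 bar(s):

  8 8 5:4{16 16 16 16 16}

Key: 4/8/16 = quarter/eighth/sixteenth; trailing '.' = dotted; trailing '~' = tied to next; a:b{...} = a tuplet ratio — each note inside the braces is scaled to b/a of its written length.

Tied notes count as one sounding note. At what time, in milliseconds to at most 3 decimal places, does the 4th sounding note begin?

note 4 onset = 6/5b = 558.14ms

1. 0.0ms @ 0 + 232.558ms (1/2)
2. 232.558ms @ 1/2 + 232.558ms (1/2)
3. 465.116ms @ 1 + 93.023ms (1/5)
4. 558.14ms @ 6/5 + 93.023ms (1/5)
5. 651.163ms @ 7/5 + 93.023ms (1/5)
6. 744.186ms @ 8/5 + 93.023ms (1/5)
7. 837.209ms @ 9/5 + 93.023ms (1/5)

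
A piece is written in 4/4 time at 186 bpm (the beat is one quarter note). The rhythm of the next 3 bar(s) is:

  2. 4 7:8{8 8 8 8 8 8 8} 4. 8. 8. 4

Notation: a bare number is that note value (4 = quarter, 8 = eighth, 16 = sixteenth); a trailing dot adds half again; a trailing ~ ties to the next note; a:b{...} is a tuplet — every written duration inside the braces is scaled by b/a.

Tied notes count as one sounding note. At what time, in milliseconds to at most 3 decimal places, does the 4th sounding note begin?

1. 0.0ms @ 0 + 967.742ms (3)
2. 967.742ms @ 3 + 322.581ms (1)
3. 1290.323ms @ 4 + 184.332ms (4/7)
4. 1474.654ms @ 32/7 + 184.332ms (4/7)
5. 1658.986ms @ 36/7 + 184.332ms (4/7)
6. 1843.318ms @ 40/7 + 184.332ms (4/7)
7. 2027.65ms @ 44/7 + 184.332ms (4/7)
8. 2211.982ms @ 48/7 + 184.332ms (4/7)
9. 2396.313ms @ 52/7 + 184.332ms (4/7)
10. 2580.645ms @ 8 + 483.871ms (3/2)
11. 3064.516ms @ 19/2 + 241.935ms (3/4)
12. 3306.452ms @ 41/4 + 241.935ms (3/4)
13. 3548.387ms @ 11 + 322.581ms (1)

note 4 onset = 32/7b = 1474.654ms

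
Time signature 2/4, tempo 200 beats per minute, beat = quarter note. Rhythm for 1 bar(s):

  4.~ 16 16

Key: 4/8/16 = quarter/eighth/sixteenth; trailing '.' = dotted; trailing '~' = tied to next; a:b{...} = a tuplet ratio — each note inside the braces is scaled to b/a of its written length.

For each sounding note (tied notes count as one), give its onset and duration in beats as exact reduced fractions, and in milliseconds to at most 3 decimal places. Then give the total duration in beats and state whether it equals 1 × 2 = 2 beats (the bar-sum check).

1) 0.0ms=0b +525.0ms=7/4b
2) 525.0ms=7/4b +75.0ms=1/4b
Σ=2b of 2 (200bpm 2/4) — PASS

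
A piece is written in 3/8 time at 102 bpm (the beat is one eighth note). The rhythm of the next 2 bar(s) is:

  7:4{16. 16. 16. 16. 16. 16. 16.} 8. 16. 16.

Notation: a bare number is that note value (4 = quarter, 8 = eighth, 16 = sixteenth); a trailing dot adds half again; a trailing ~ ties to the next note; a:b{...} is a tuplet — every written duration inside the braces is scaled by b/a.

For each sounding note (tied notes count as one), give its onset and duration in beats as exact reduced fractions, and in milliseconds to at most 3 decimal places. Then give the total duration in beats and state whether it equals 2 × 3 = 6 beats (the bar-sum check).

1) 0.0ms=0b +252.101ms=3/7b
2) 252.101ms=3/7b +252.101ms=3/7b
3) 504.202ms=6/7b +252.101ms=3/7b
4) 756.303ms=9/7b +252.101ms=3/7b
5) 1008.403ms=12/7b +252.101ms=3/7b
6) 1260.504ms=15/7b +252.101ms=3/7b
7) 1512.605ms=18/7b +252.101ms=3/7b
8) 1764.706ms=3b +882.353ms=3/2b
9) 2647.059ms=9/2b +441.176ms=3/4b
10) 3088.235ms=21/4b +441.176ms=3/4b
Σ=6b of 6 (102bpm 3/8) — PASS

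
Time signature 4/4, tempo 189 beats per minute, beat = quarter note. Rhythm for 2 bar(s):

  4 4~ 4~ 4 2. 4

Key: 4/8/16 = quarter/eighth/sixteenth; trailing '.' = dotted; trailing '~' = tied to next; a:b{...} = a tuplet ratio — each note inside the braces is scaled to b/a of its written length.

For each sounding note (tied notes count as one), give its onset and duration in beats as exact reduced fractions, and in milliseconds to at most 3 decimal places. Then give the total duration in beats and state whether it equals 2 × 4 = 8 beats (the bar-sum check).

1) 0.0ms=0b +317.46ms=1b
2) 317.46ms=1b +952.381ms=3b
3) 1269.841ms=4b +952.381ms=3b
4) 2222.222ms=7b +317.46ms=1b
Σ=8b of 8 (189bpm 4/4) — PASS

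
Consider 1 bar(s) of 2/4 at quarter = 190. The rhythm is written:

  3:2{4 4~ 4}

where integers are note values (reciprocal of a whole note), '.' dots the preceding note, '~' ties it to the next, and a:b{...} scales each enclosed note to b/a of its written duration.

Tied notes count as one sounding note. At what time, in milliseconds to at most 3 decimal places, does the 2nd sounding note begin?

note 2 onset = 2/3b = 210.526ms

1. 0.0ms @ 0 + 210.526ms (2/3)
2. 210.526ms @ 2/3 + 421.053ms (4/3)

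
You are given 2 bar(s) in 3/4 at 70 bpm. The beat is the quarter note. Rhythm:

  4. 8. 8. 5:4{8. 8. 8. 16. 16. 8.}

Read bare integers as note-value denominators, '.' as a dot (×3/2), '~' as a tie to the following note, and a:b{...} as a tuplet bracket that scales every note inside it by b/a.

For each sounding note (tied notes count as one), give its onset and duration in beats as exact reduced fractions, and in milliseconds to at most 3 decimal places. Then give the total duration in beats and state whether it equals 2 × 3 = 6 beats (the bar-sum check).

1) 0.0ms=0b +1285.714ms=3/2b
2) 1285.714ms=3/2b +642.857ms=3/4b
3) 1928.571ms=9/4b +642.857ms=3/4b
4) 2571.429ms=3b +514.286ms=3/5b
5) 3085.714ms=18/5b +514.286ms=3/5b
6) 3600.0ms=21/5b +514.286ms=3/5b
7) 4114.286ms=24/5b +257.143ms=3/10b
8) 4371.429ms=51/10b +257.143ms=3/10b
9) 4628.571ms=27/5b +514.286ms=3/5b
Σ=6b of 6 (70bpm 3/4) — PASS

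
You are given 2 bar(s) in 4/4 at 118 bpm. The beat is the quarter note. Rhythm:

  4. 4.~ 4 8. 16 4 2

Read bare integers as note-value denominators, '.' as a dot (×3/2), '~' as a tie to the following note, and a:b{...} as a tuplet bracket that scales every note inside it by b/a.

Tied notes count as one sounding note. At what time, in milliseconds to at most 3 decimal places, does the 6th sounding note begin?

note 6 onset = 6b = 3050.847ms

1. 0.0ms @ 0 + 762.712ms (3/2)
2. 762.712ms @ 3/2 + 1271.186ms (5/2)
3. 2033.898ms @ 4 + 381.356ms (3/4)
4. 2415.254ms @ 19/4 + 127.119ms (1/4)
5. 2542.373ms @ 5 + 508.475ms (1)
6. 3050.847ms @ 6 + 1016.949ms (2)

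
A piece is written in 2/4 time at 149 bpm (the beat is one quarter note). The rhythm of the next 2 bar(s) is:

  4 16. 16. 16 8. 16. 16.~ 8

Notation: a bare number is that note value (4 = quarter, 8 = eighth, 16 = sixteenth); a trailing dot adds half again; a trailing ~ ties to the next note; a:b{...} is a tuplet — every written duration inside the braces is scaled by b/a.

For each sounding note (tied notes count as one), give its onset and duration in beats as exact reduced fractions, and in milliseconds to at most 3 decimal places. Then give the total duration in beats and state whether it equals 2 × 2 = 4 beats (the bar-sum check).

1) 0.0ms=0b +402.685ms=1b
2) 402.685ms=1b +151.007ms=3/8b
3) 553.691ms=11/8b +151.007ms=3/8b
4) 704.698ms=7/4b +100.671ms=1/4b
5) 805.369ms=2b +302.013ms=3/4b
6) 1107.383ms=11/4b +151.007ms=3/8b
7) 1258.389ms=25/8b +352.349ms=7/8b
Σ=4b of 4 (149bpm 2/4) — PASS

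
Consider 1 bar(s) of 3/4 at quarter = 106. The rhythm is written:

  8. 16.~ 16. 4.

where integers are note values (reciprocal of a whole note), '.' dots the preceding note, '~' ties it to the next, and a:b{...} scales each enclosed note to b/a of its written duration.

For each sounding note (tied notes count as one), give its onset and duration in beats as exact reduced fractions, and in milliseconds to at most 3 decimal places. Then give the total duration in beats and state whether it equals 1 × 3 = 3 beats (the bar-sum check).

1) 0.0ms=0b +424.528ms=3/4b
2) 424.528ms=3/4b +424.528ms=3/4b
3) 849.057ms=3/2b +849.057ms=3/2b
Σ=3b of 3 (106bpm 3/4) — PASS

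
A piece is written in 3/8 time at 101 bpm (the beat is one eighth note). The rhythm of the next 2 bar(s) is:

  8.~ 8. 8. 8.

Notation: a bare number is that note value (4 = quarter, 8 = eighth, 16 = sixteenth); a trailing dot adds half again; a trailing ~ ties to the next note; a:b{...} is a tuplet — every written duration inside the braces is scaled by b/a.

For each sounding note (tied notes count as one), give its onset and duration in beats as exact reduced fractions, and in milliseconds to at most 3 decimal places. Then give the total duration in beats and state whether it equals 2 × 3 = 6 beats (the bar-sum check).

1) 0.0ms=0b +1782.178ms=3b
2) 1782.178ms=3b +891.089ms=3/2b
3) 2673.267ms=9/2b +891.089ms=3/2b
Σ=6b of 6 (101bpm 3/8) — PASS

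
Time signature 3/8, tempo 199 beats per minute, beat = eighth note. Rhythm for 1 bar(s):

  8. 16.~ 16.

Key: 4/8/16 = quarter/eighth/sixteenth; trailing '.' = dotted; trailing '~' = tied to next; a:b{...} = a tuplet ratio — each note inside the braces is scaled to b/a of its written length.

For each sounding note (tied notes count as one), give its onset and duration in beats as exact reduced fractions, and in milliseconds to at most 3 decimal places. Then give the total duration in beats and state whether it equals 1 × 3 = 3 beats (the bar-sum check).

1) 0.0ms=0b +452.261ms=3/2b
2) 452.261ms=3/2b +452.261ms=3/2b
Σ=3b of 3 (199bpm 3/8) — PASS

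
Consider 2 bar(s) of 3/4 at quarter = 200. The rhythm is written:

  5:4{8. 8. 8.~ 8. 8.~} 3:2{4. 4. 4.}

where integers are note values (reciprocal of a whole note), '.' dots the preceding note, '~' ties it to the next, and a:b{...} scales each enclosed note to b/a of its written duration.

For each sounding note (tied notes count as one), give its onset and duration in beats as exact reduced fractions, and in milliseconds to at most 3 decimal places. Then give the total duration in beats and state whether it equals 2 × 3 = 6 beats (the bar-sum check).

1) 0.0ms=0b +180.0ms=3/5b
2) 180.0ms=3/5b +180.0ms=3/5b
3) 360.0ms=6/5b +360.0ms=6/5b
4) 720.0ms=12/5b +480.0ms=8/5b
5) 1200.0ms=4b +300.0ms=1b
6) 1500.0ms=5b +300.0ms=1b
Σ=6b of 6 (200bpm 3/4) — PASS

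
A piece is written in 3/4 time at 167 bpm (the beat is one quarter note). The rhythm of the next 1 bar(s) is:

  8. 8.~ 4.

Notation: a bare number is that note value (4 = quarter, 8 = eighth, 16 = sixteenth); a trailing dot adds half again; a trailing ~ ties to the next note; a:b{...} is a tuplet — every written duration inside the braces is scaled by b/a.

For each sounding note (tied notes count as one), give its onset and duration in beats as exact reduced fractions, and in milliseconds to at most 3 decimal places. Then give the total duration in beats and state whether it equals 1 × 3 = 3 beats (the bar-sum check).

1) 0.0ms=0b +269.461ms=3/4b
2) 269.461ms=3/4b +808.383ms=9/4b
Σ=3b of 3 (167bpm 3/4) — PASS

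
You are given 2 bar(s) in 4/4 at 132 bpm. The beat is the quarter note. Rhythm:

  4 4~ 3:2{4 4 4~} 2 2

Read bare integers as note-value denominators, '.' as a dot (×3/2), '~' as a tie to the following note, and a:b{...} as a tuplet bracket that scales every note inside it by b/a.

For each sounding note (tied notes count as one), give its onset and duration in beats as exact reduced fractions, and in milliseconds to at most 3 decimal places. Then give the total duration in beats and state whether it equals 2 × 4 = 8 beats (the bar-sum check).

1) 0.0ms=0b +454.545ms=1b
2) 454.545ms=1b +757.576ms=5/3b
3) 1212.121ms=8/3b +303.03ms=2/3b
4) 1515.152ms=10/3b +1212.121ms=8/3b
5) 2727.273ms=6b +909.091ms=2b
Σ=8b of 8 (132bpm 4/4) — PASS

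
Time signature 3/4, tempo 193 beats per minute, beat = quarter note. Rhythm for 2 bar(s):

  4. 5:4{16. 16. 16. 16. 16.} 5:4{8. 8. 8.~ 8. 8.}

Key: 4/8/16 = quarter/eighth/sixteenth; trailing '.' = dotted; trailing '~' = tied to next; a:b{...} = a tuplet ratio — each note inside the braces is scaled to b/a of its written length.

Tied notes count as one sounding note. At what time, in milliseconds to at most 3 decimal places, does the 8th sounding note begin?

note 8 onset = 18/5b = 1119.171ms

1. 0.0ms @ 0 + 466.321ms (3/2)
2. 466.321ms @ 3/2 + 93.264ms (3/10)
3. 559.585ms @ 9/5 + 93.264ms (3/10)
4. 652.85ms @ 21/10 + 93.264ms (3/10)
5. 746.114ms @ 12/5 + 93.264ms (3/10)
6. 839.378ms @ 27/10 + 93.264ms (3/10)
7. 932.642ms @ 3 + 186.528ms (3/5)
8. 1119.171ms @ 18/5 + 186.528ms (3/5)
9. 1305.699ms @ 21/5 + 373.057ms (6/5)
10. 1678.756ms @ 27/5 + 186.528ms (3/5)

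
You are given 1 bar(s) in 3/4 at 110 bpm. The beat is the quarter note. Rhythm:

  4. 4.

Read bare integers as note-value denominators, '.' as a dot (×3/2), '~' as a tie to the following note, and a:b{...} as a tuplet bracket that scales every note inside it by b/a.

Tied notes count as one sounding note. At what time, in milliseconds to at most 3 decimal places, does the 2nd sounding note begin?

note 2 onset = 3/2b = 818.182ms

1. 0.0ms @ 0 + 818.182ms (3/2)
2. 818.182ms @ 3/2 + 818.182ms (3/2)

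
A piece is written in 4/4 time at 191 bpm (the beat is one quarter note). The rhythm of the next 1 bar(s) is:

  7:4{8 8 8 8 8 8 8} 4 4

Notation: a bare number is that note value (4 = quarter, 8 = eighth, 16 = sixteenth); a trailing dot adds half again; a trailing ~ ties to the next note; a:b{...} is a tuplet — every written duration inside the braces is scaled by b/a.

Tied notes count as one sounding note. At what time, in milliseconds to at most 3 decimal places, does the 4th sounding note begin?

1. 0.0ms @ 0 + 89.753ms (2/7)
2. 89.753ms @ 2/7 + 89.753ms (2/7)
3. 179.506ms @ 4/7 + 89.753ms (2/7)
4. 269.26ms @ 6/7 + 89.753ms (2/7)
5. 359.013ms @ 8/7 + 89.753ms (2/7)
6. 448.766ms @ 10/7 + 89.753ms (2/7)
7. 538.519ms @ 12/7 + 89.753ms (2/7)
8. 628.272ms @ 2 + 314.136ms (1)
9. 942.408ms @ 3 + 314.136ms (1)

note 4 onset = 6/7b = 269.26ms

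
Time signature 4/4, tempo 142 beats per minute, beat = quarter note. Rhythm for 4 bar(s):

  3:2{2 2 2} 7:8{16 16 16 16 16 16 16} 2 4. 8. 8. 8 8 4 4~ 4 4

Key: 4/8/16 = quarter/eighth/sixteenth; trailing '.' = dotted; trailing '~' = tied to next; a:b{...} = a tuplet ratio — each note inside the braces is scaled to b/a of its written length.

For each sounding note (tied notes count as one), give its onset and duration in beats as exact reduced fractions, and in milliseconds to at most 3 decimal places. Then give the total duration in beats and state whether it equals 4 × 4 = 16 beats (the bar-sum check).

1) 0.0ms=0b +563.38ms=4/3b
2) 563.38ms=4/3b +563.38ms=4/3b
3) 1126.761ms=8/3b +563.38ms=4/3b
4) 1690.141ms=4b +120.724ms=2/7b
5) 1810.865ms=30/7b +120.724ms=2/7b
6) 1931.59ms=32/7b +120.724ms=2/7b
7) 2052.314ms=34/7b +120.724ms=2/7b
8) 2173.038ms=36/7b +120.724ms=2/7b
9) 2293.763ms=38/7b +120.724ms=2/7b
10) 2414.487ms=40/7b +120.724ms=2/7b
11) 2535.211ms=6b +845.07ms=2b
12) 3380.282ms=8b +633.803ms=3/2b
13) 4014.085ms=19/2b +316.901ms=3/4b
14) 4330.986ms=41/4b +316.901ms=3/4b
15) 4647.887ms=11b +211.268ms=1/2b
16) 4859.155ms=23/2b +211.268ms=1/2b
17) 5070.423ms=12b +422.535ms=1b
18) 5492.958ms=13b +845.07ms=2b
19) 6338.028ms=15b +422.535ms=1b
Σ=16b of 16 (142bpm 4/4) — PASS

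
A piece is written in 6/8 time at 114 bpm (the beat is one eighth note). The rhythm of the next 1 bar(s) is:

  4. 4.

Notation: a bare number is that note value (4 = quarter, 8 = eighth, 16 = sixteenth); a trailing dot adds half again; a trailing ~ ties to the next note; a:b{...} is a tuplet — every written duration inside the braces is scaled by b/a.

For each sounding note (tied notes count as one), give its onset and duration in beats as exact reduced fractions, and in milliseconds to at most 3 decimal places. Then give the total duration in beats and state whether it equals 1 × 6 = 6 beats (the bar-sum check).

1) 0.0ms=0b +1578.947ms=3b
2) 1578.947ms=3b +1578.947ms=3b
Σ=6b of 6 (114bpm 6/8) — PASS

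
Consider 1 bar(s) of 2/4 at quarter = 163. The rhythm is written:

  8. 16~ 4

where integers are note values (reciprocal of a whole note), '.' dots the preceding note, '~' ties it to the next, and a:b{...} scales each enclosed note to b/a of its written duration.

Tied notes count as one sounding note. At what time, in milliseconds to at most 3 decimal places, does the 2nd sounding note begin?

1. 0.0ms @ 0 + 276.074ms (3/4)
2. 276.074ms @ 3/4 + 460.123ms (5/4)

note 2 onset = 3/4b = 276.074ms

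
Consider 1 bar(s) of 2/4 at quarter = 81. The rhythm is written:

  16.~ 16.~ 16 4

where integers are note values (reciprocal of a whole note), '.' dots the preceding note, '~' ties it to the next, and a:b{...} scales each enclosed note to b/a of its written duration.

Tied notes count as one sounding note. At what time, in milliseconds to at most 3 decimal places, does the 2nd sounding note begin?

1. 0.0ms @ 0 + 740.741ms (1)
2. 740.741ms @ 1 + 740.741ms (1)

note 2 onset = 1b = 740.741ms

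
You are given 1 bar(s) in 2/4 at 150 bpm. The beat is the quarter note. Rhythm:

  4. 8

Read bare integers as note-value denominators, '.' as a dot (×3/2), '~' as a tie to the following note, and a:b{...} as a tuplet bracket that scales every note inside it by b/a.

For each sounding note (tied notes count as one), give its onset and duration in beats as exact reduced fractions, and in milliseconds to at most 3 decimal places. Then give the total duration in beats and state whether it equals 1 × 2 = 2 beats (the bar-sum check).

1) 0.0ms=0b +600.0ms=3/2b
2) 600.0ms=3/2b +200.0ms=1/2b
Σ=2b of 2 (150bpm 2/4) — PASS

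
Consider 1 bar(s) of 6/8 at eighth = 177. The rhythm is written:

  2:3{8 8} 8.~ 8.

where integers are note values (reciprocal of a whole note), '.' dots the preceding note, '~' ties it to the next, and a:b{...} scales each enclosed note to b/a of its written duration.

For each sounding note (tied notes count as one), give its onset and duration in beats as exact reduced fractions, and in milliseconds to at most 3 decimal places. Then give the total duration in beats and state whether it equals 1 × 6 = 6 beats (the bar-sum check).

1) 0.0ms=0b +508.475ms=3/2b
2) 508.475ms=3/2b +508.475ms=3/2b
3) 1016.949ms=3b +1016.949ms=3b
Σ=6b of 6 (177bpm 6/8) — PASS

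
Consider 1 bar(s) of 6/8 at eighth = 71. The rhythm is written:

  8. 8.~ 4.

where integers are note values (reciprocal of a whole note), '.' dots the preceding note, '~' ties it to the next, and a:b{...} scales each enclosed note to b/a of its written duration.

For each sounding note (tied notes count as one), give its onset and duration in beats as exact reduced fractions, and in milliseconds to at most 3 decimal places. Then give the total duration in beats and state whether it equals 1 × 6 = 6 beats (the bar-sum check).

1) 0.0ms=0b +1267.606ms=3/2b
2) 1267.606ms=3/2b +3802.817ms=9/2b
Σ=6b of 6 (71bpm 6/8) — PASS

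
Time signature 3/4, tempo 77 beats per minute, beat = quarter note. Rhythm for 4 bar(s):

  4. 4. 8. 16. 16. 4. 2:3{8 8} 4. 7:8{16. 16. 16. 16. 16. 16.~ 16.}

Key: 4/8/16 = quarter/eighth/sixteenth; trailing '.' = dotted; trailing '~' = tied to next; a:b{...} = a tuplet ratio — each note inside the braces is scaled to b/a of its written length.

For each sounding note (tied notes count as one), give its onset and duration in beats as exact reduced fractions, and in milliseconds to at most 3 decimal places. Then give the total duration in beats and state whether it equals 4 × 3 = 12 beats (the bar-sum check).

1) 0.0ms=0b +1168.831ms=3/2b
2) 1168.831ms=3/2b +1168.831ms=3/2b
3) 2337.662ms=3b +584.416ms=3/4b
4) 2922.078ms=15/4b +292.208ms=3/8b
5) 3214.286ms=33/8b +292.208ms=3/8b
6) 3506.494ms=9/2b +1168.831ms=3/2b
7) 4675.325ms=6b +584.416ms=3/4b
8) 5259.74ms=27/4b +584.416ms=3/4b
9) 5844.156ms=15/2b +1168.831ms=3/2b
10) 7012.987ms=9b +333.952ms=3/7b
11) 7346.939ms=66/7b +333.952ms=3/7b
12) 7680.891ms=69/7b +333.952ms=3/7b
13) 8014.842ms=72/7b +333.952ms=3/7b
14) 8348.794ms=75/7b +333.952ms=3/7b
15) 8682.746ms=78/7b +667.904ms=6/7b
Σ=12b of 12 (77bpm 3/4) — PASS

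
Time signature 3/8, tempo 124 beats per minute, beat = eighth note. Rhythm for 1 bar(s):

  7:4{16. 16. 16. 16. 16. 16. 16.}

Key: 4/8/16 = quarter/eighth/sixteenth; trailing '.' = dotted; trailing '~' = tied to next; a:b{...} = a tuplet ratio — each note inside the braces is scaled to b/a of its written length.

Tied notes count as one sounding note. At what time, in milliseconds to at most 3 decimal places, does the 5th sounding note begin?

1. 0.0ms @ 0 + 207.373ms (3/7)
2. 207.373ms @ 3/7 + 207.373ms (3/7)
3. 414.747ms @ 6/7 + 207.373ms (3/7)
4. 622.12ms @ 9/7 + 207.373ms (3/7)
5. 829.493ms @ 12/7 + 207.373ms (3/7)
6. 1036.866ms @ 15/7 + 207.373ms (3/7)
7. 1244.24ms @ 18/7 + 207.373ms (3/7)

note 5 onset = 12/7b = 829.493ms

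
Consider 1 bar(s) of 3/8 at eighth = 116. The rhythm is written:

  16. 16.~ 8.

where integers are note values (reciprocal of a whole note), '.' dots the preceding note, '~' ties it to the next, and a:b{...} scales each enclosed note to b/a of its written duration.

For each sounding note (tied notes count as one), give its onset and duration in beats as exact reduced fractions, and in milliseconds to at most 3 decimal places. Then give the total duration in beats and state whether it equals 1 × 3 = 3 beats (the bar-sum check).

1) 0.0ms=0b +387.931ms=3/4b
2) 387.931ms=3/4b +1163.793ms=9/4b
Σ=3b of 3 (116bpm 3/8) — PASS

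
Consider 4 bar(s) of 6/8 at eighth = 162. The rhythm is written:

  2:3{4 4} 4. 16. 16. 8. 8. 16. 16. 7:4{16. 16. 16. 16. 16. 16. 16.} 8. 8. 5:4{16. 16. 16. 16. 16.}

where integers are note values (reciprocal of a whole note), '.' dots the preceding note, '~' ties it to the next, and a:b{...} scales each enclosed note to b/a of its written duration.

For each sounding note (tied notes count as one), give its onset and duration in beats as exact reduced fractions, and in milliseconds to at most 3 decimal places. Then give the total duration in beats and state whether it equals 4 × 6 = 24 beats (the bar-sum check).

1) 0.0ms=0b +1111.111ms=3b
2) 1111.111ms=3b +1111.111ms=3b
3) 2222.222ms=6b +1111.111ms=3b
4) 3333.333ms=9b +277.778ms=3/4b
5) 3611.111ms=39/4b +277.778ms=3/4b
6) 3888.889ms=21/2b +555.556ms=3/2b
7) 4444.444ms=12b +555.556ms=3/2b
8) 5000.0ms=27/2b +277.778ms=3/4b
9) 5277.778ms=57/4b +277.778ms=3/4b
10) 5555.556ms=15b +158.73ms=3/7b
11) 5714.286ms=108/7b +158.73ms=3/7b
12) 5873.016ms=111/7b +158.73ms=3/7b
13) 6031.746ms=114/7b +158.73ms=3/7b
14) 6190.476ms=117/7b +158.73ms=3/7b
15) 6349.206ms=120/7b +158.73ms=3/7b
16) 6507.937ms=123/7b +158.73ms=3/7b
17) 6666.667ms=18b +555.556ms=3/2b
18) 7222.222ms=39/2b +555.556ms=3/2b
19) 7777.778ms=21b +222.222ms=3/5b
20) 8000.0ms=108/5b +222.222ms=3/5b
21) 8222.222ms=111/5b +222.222ms=3/5b
22) 8444.444ms=114/5b +222.222ms=3/5b
23) 8666.667ms=117/5b +222.222ms=3/5b
Σ=24b of 24 (162bpm 6/8) — PASS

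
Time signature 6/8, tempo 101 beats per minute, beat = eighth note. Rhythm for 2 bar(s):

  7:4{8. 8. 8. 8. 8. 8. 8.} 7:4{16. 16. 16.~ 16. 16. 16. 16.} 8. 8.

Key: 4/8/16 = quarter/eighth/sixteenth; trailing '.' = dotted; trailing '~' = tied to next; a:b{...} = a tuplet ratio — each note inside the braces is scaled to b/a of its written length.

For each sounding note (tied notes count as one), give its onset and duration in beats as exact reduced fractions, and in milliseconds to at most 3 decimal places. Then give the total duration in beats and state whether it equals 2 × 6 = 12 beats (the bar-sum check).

1) 0.0ms=0b +509.194ms=6/7b
2) 509.194ms=6/7b +509.194ms=6/7b
3) 1018.388ms=12/7b +509.194ms=6/7b
4) 1527.581ms=18/7b +509.194ms=6/7b
5) 2036.775ms=24/7b +509.194ms=6/7b
6) 2545.969ms=30/7b +509.194ms=6/7b
7) 3055.163ms=36/7b +509.194ms=6/7b
8) 3564.356ms=6b +254.597ms=3/7b
9) 3818.953ms=45/7b +254.597ms=3/7b
10) 4073.55ms=48/7b +509.194ms=6/7b
11) 4582.744ms=54/7b +254.597ms=3/7b
12) 4837.341ms=57/7b +254.597ms=3/7b
13) 5091.938ms=60/7b +254.597ms=3/7b
14) 5346.535ms=9b +891.089ms=3/2b
15) 6237.624ms=21/2b +891.089ms=3/2b
Σ=12b of 12 (101bpm 6/8) — PASS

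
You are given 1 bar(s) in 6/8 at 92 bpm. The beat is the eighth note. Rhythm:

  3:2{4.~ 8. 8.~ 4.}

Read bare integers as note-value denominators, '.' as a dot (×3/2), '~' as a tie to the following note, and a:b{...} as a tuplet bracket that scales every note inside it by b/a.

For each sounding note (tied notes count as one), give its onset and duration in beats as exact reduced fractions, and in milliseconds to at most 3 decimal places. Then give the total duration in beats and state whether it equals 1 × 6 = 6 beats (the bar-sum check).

1) 0.0ms=0b +1956.522ms=3b
2) 1956.522ms=3b +1956.522ms=3b
Σ=6b of 6 (92bpm 6/8) — PASS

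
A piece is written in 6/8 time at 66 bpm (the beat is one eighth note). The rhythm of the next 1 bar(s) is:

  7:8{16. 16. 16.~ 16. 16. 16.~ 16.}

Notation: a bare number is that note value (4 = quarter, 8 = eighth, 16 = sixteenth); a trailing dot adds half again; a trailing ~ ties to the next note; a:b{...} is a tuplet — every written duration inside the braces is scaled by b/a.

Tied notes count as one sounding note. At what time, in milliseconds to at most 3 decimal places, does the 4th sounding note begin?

1. 0.0ms @ 0 + 779.221ms (6/7)
2. 779.221ms @ 6/7 + 779.221ms (6/7)
3. 1558.442ms @ 12/7 + 1558.442ms (12/7)
4. 3116.883ms @ 24/7 + 779.221ms (6/7)
5. 3896.104ms @ 30/7 + 1558.442ms (12/7)

note 4 onset = 24/7b = 3116.883ms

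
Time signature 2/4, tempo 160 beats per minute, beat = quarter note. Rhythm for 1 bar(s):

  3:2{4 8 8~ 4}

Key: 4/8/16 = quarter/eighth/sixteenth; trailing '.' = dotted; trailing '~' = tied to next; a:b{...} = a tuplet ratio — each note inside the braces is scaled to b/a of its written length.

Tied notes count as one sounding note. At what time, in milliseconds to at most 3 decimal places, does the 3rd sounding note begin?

note 3 onset = 1b = 375.0ms

1. 0.0ms @ 0 + 250.0ms (2/3)
2. 250.0ms @ 2/3 + 125.0ms (1/3)
3. 375.0ms @ 1 + 375.0ms (1)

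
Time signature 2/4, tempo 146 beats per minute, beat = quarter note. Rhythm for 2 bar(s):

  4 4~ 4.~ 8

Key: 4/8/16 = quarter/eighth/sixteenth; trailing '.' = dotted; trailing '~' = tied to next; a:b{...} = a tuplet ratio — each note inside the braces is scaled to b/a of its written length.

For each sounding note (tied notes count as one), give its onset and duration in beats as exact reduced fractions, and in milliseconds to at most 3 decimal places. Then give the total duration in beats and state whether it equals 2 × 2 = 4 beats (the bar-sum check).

1) 0.0ms=0b +410.959ms=1b
2) 410.959ms=1b +1232.877ms=3b
Σ=4b of 4 (146bpm 2/4) — PASS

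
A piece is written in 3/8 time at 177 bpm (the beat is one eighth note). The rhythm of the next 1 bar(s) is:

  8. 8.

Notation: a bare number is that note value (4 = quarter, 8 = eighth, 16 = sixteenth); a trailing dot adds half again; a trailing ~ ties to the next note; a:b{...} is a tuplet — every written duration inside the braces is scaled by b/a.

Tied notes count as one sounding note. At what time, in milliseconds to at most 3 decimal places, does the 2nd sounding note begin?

1. 0.0ms @ 0 + 508.475ms (3/2)
2. 508.475ms @ 3/2 + 508.475ms (3/2)

note 2 onset = 3/2b = 508.475ms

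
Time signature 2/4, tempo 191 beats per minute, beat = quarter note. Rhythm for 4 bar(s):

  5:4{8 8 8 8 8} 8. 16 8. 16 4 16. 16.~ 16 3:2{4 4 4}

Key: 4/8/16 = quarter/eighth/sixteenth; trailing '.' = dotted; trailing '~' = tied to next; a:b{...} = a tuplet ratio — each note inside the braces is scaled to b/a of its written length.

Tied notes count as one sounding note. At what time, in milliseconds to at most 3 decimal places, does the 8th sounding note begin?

1. 0.0ms @ 0 + 125.654ms (2/5)
2. 125.654ms @ 2/5 + 125.654ms (2/5)
3. 251.309ms @ 4/5 + 125.654ms (2/5)
4. 376.963ms @ 6/5 + 125.654ms (2/5)
5. 502.618ms @ 8/5 + 125.654ms (2/5)
6. 628.272ms @ 2 + 235.602ms (3/4)
7. 863.874ms @ 11/4 + 78.534ms (1/4)
8. 942.408ms @ 3 + 235.602ms (3/4)
9. 1178.01ms @ 15/4 + 78.534ms (1/4)
10. 1256.545ms @ 4 + 314.136ms (1)
11. 1570.681ms @ 5 + 117.801ms (3/8)
12. 1688.482ms @ 43/8 + 196.335ms (5/8)
13. 1884.817ms @ 6 + 209.424ms (2/3)
14. 2094.241ms @ 20/3 + 209.424ms (2/3)
15. 2303.665ms @ 22/3 + 209.424ms (2/3)

note 8 onset = 3b = 942.408ms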